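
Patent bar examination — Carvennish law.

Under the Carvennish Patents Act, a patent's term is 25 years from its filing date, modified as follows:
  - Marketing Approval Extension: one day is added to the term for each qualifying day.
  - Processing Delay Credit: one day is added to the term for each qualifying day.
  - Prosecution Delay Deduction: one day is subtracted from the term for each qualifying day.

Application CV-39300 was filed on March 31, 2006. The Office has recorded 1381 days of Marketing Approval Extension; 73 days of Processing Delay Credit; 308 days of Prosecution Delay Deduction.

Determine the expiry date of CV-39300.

May 20, 2034

Base term: filing date + 25 years → 31 March 2031.
Marketing Approval Extension: +1381 days → 10 January 2035.
Processing Delay Credit: +73 days → 24 March 2035.
Prosecution Delay Deduction: −308 days → 20 May 2034.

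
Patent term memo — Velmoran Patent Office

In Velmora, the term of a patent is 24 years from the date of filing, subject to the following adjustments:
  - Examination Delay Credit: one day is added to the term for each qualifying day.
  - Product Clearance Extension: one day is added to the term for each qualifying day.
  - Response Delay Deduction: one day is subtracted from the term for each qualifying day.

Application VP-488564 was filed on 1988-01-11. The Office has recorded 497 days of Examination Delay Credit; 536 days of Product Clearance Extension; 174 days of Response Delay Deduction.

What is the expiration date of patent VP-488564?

Base term: filing date + 24 years → 11 January 2012.
Examination Delay Credit: +497 days → 22 May 2013.
Product Clearance Extension: +536 days → 9 November 2014.
Response Delay Deduction: −174 days → 19 May 2014.

2014-05-19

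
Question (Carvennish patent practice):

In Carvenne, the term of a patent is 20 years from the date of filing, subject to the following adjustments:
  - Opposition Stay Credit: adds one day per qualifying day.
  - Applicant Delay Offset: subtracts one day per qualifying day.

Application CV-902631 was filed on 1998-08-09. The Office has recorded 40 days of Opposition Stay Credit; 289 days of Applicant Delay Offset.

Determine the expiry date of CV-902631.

Base term: filing date + 20 years → 9 August 2018.
Opposition Stay Credit: +40 days → 18 September 2018.
Applicant Delay Offset: −289 days → 3 December 2017.

2017-12-03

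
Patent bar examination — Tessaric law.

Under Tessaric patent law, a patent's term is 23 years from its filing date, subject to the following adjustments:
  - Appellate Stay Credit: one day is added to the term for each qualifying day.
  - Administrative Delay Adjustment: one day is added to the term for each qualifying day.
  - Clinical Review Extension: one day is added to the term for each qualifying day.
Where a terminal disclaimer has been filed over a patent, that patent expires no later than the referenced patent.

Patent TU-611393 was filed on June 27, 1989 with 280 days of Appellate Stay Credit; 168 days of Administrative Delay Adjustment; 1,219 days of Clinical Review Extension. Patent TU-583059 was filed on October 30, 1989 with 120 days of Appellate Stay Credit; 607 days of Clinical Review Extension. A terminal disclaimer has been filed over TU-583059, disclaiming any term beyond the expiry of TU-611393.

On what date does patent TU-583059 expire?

2014-10-27

Natural term of TU-583059:
  Base: filing + 23 years → 30 October 2012.
  Appellate Stay Credit: +120 days → 27 February 2013.
  Clinical Review Extension: +607 days → 27 October 2014.
Expiry of referenced patent TU-611393:
  Base: filing + 23 years → 27 June 2012.
  Appellate Stay Credit: +280 days → 3 April 2013.
  Administrative Delay Adjustment: +168 days → 18 September 2013.
  Clinical Review Extension: +1219 days → 19 January 2017.
Terminal disclaimer: TU-583059 expires on the earlier of 27 October 2014 and 19 January 2017.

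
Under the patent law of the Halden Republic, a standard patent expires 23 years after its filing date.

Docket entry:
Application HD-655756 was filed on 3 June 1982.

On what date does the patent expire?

Filing date + 23 years → 3 June 2005.

2005-06-03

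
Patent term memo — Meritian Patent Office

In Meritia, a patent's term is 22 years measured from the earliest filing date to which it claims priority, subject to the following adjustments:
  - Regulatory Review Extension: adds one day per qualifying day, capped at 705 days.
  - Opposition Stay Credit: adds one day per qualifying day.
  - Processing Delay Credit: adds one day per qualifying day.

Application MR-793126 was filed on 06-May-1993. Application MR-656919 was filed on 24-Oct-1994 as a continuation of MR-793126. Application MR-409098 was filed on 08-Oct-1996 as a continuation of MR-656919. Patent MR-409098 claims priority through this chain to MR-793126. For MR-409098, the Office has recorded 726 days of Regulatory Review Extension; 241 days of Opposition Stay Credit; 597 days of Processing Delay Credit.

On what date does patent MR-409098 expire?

2019-07-27

Earliest priority filing: 6 May 1993.
Base term: 6 May 1993 + 22 years → 6 May 2015.
Regulatory Review Extension: 726 days claimed exceeds the 705-day cap, so +705 days → 10 April 2017.
Opposition Stay Credit: +241 days → 7 December 2017.
Processing Delay Credit: +597 days → 27 July 2019.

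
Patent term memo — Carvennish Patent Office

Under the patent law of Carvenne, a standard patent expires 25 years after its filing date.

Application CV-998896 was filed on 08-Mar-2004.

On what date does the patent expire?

March 8, 2029

Filing date + 25 years → 8 March 2029.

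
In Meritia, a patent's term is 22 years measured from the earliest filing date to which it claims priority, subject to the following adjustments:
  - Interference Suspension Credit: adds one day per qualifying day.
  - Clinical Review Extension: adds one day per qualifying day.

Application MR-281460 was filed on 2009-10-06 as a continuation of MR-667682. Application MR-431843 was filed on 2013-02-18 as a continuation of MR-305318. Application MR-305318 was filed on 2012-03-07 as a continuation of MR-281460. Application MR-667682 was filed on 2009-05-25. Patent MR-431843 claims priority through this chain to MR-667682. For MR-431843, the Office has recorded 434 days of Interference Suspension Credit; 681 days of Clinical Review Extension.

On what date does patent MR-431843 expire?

Earliest priority filing: 25 May 2009.
Base term: 25 May 2009 + 22 years → 25 May 2031.
Interference Suspension Credit: +434 days → 1 August 2032.
Clinical Review Extension: +681 days → 13 June 2034.

2034-06-13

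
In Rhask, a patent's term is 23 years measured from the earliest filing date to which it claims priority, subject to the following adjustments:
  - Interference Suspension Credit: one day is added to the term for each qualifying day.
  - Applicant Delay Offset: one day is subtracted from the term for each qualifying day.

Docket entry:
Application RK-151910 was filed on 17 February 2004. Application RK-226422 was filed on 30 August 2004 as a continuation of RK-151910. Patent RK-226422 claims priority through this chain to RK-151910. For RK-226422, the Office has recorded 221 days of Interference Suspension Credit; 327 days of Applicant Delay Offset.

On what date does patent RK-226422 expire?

2026-11-03

Earliest priority filing: 17 February 2004.
Base term: 17 February 2004 + 23 years → 17 February 2027.
Interference Suspension Credit: +221 days → 26 September 2027.
Applicant Delay Offset: −327 days → 3 November 2026.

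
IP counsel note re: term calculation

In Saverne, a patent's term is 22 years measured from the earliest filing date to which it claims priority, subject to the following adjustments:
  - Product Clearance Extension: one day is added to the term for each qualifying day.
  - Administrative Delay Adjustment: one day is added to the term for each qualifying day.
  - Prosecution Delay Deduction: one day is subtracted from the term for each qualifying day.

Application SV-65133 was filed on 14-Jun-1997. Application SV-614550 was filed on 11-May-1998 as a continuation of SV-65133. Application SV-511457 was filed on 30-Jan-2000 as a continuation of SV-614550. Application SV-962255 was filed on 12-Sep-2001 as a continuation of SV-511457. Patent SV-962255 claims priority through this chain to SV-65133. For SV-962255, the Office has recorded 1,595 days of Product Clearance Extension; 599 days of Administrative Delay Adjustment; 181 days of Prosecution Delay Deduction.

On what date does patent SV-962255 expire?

Earliest priority filing: 14 June 1997.
Base term: 14 June 1997 + 22 years → 14 June 2019.
Product Clearance Extension: +1595 days → 26 October 2023.
Administrative Delay Adjustment: +599 days → 16 June 2025.
Prosecution Delay Deduction: −181 days → 17 December 2024.

December 17, 2024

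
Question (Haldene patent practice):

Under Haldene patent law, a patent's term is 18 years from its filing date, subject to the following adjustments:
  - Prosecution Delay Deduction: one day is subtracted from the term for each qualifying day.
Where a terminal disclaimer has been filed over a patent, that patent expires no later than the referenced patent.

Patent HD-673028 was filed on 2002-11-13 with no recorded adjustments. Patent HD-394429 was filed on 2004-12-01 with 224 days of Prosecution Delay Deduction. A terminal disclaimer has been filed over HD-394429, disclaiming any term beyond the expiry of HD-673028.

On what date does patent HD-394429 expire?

Natural term of HD-394429:
  Base: filing + 18 years → 1 December 2022.
  Prosecution Delay Deduction: −224 days → 21 April 2022.
Expiry of referenced patent HD-673028:
  Base: filing + 18 years → 13 November 2020.
Terminal disclaimer: HD-394429 expires on the earlier of 21 April 2022 and 13 November 2020.

November 13, 2020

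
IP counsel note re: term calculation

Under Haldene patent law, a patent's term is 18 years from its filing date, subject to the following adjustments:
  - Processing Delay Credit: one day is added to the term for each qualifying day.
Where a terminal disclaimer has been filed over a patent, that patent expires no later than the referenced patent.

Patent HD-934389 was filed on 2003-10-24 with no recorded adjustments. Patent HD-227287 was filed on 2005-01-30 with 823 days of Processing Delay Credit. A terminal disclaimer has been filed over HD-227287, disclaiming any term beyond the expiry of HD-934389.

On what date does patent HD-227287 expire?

2021-10-24

Natural term of HD-227287:
  Base: filing + 18 years → 30 January 2023.
  Processing Delay Credit: +823 days → 2 May 2025.
Expiry of referenced patent HD-934389:
  Base: filing + 18 years → 24 October 2021.
Terminal disclaimer: HD-227287 expires on the earlier of 2 May 2025 and 24 October 2021.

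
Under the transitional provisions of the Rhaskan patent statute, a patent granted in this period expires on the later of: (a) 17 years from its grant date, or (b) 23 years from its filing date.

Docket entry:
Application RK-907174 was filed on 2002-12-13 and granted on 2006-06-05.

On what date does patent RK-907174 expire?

(a) grant + 17 years → 5 June 2023.
(b) filing + 23 years → 13 December 2025.
Later of the two: 13 December 2025.

2025-12-13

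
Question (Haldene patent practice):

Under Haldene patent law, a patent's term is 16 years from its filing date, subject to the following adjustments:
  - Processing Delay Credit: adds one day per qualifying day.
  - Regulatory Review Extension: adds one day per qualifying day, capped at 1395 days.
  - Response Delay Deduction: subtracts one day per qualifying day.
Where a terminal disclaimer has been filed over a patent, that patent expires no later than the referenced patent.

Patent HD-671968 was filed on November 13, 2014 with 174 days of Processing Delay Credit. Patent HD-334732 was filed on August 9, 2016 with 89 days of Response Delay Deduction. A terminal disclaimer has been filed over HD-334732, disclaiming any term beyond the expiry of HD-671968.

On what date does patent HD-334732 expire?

Natural term of HD-334732:
  Base: filing + 16 years → 9 August 2032.
  Response Delay Deduction: −89 days → 12 May 2032.
Expiry of referenced patent HD-671968:
  Base: filing + 16 years → 13 November 2030.
  Processing Delay Credit: +174 days → 6 May 2031.
Terminal disclaimer: HD-334732 expires on the earlier of 12 May 2032 and 6 May 2031.

May 6, 2031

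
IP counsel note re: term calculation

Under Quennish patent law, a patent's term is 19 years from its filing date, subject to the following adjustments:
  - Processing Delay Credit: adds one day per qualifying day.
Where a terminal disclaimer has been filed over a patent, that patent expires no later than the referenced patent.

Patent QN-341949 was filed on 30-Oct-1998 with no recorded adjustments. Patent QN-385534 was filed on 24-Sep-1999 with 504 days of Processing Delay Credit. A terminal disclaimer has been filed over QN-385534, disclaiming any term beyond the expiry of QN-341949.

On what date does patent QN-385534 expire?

October 30, 2017

Natural term of QN-385534:
  Base: filing + 19 years → 24 September 2018.
  Processing Delay Credit: +504 days → 10 February 2020.
Expiry of referenced patent QN-341949:
  Base: filing + 19 years → 30 October 2017.
Terminal disclaimer: QN-385534 expires on the earlier of 10 February 2020 and 30 October 2017.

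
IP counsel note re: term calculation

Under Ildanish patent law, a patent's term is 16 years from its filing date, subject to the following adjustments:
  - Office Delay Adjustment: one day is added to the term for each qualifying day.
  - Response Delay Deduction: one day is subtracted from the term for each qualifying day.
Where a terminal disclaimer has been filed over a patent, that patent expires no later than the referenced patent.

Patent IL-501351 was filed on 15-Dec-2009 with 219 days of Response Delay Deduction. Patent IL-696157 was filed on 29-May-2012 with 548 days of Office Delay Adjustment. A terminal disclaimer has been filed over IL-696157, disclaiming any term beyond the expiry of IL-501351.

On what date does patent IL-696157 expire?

2025-05-10

Natural term of IL-696157:
  Base: filing + 16 years → 29 May 2028.
  Office Delay Adjustment: +548 days → 28 November 2029.
Expiry of referenced patent IL-501351:
  Base: filing + 16 years → 15 December 2025.
  Response Delay Deduction: −219 days → 10 May 2025.
Terminal disclaimer: IL-696157 expires on the earlier of 28 November 2029 and 10 May 2025.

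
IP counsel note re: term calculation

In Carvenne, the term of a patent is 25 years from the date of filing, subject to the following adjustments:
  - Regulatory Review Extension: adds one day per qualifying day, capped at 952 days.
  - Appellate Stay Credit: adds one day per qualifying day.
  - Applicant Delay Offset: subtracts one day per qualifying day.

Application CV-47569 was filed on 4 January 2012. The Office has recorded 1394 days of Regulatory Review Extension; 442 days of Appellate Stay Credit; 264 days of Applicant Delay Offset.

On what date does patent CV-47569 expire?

February 8, 2040

Base term: filing date + 25 years → 4 January 2037.
Regulatory Review Extension: 1394 days claimed exceeds the 952-day cap, so +952 days → 14 August 2039.
Appellate Stay Credit: +442 days → 29 October 2040.
Applicant Delay Offset: −264 days → 8 February 2040.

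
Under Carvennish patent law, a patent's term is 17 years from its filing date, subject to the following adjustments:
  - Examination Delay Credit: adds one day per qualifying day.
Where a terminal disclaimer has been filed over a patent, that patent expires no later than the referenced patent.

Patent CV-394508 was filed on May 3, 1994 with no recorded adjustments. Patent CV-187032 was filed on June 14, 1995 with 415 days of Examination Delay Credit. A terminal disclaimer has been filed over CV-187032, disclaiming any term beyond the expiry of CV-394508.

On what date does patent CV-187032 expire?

Natural term of CV-187032:
  Base: filing + 17 years → 14 June 2012.
  Examination Delay Credit: +415 days → 3 August 2013.
Expiry of referenced patent CV-394508:
  Base: filing + 17 years → 3 May 2011.
Terminal disclaimer: CV-187032 expires on the earlier of 3 August 2013 and 3 May 2011.

May 3, 2011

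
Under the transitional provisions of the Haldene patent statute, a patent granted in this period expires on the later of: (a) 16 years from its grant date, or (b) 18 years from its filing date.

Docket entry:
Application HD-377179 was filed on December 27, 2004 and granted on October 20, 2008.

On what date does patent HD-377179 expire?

2024-10-20

(a) grant + 16 years → 20 October 2024.
(b) filing + 18 years → 27 December 2022.
Later of the two: 20 October 2024.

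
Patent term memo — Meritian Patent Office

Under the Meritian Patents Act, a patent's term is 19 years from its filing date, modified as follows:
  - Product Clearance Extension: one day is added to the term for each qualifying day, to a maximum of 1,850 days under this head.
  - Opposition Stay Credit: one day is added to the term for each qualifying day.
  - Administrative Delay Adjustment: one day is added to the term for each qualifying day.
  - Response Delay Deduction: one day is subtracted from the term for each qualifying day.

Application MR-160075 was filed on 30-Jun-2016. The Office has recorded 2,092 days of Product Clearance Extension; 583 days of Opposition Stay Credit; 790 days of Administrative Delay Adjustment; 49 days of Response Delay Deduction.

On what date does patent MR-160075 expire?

Base term: filing date + 19 years → 30 June 2035.
Product Clearance Extension: 2092 days claimed exceeds the 1850-day cap, so +1850 days → 23 July 2040.
Opposition Stay Credit: +583 days → 26 February 2042.
Administrative Delay Adjustment: +790 days → 26 April 2044.
Response Delay Deduction: −49 days → 8 March 2044.

2044-03-08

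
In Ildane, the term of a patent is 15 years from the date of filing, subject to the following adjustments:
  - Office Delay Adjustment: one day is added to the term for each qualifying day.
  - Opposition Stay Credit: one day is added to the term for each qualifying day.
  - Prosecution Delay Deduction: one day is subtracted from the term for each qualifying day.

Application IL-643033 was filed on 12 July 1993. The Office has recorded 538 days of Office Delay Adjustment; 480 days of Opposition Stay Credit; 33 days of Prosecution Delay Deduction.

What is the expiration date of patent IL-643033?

Base term: filing date + 15 years → 12 July 2008.
Office Delay Adjustment: +538 days → 1 January 2010.
Opposition Stay Credit: +480 days → 26 April 2011.
Prosecution Delay Deduction: −33 days → 24 March 2011.

2011-03-24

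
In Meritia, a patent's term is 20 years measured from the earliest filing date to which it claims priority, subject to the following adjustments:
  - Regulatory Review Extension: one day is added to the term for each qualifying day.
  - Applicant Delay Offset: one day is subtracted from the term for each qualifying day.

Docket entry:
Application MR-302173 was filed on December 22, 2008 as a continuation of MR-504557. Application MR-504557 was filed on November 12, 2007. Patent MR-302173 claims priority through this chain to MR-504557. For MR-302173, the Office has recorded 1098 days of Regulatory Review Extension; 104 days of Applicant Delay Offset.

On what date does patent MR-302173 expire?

Earliest priority filing: 12 November 2007.
Base term: 12 November 2007 + 20 years → 12 November 2027.
Regulatory Review Extension: +1098 days → 14 November 2030.
Applicant Delay Offset: −104 days → 2 August 2030.

2030-08-02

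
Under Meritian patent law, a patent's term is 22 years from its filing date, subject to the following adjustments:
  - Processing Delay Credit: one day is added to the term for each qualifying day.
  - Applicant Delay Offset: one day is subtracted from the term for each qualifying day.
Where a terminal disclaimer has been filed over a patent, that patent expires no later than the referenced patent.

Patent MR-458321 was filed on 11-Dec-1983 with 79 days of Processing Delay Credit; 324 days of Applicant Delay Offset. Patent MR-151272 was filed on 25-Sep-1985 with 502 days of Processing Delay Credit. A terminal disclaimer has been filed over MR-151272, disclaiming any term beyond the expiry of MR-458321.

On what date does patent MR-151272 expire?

Natural term of MR-151272:
  Base: filing + 22 years → 25 September 2007.
  Processing Delay Credit: +502 days → 8 February 2009.
Expiry of referenced patent MR-458321:
  Base: filing + 22 years → 11 December 2005.
  Processing Delay Credit: +79 days → 28 February 2006.
  Applicant Delay Offset: −324 days → 10 April 2005.
Terminal disclaimer: MR-151272 expires on the earlier of 8 February 2009 and 10 April 2005.

2005-04-10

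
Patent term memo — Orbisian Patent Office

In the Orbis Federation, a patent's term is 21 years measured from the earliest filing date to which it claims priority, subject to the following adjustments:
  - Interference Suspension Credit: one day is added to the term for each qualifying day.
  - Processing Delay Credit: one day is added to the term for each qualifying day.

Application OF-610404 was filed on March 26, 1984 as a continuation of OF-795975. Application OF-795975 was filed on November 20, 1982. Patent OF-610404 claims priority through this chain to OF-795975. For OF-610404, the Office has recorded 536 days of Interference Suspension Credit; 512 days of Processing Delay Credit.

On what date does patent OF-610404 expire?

Earliest priority filing: 20 November 1982.
Base term: 20 November 1982 + 21 years → 20 November 2003.
Interference Suspension Credit: +536 days → 9 May 2005.
Processing Delay Credit: +512 days → 3 October 2006.

October 3, 2006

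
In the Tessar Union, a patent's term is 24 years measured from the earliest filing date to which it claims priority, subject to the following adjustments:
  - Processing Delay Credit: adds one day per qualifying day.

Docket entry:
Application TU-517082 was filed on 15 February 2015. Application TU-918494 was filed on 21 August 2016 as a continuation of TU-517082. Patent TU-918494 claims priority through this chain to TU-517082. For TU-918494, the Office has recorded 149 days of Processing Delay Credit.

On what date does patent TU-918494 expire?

July 14, 2039

Earliest priority filing: 15 February 2015.
Base term: 15 February 2015 + 24 years → 15 February 2039.
Processing Delay Credit: +149 days → 14 July 2039.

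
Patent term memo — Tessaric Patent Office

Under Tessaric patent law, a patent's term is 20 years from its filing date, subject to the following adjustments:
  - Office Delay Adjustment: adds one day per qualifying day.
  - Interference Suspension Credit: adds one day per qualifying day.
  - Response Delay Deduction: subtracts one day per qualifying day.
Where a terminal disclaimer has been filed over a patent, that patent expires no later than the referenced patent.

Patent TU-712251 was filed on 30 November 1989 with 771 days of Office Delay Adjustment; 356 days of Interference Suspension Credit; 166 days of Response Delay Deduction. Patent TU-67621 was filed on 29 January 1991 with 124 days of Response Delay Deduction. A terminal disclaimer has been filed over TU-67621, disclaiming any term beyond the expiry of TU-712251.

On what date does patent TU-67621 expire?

September 27, 2010

Natural term of TU-67621:
  Base: filing + 20 years → 29 January 2011.
  Response Delay Deduction: −124 days → 27 September 2010.
Expiry of referenced patent TU-712251:
  Base: filing + 20 years → 30 November 2009.
  Office Delay Adjustment: +771 days → 10 January 2012.
  Interference Suspension Credit: +356 days → 31 December 2012.
  Response Delay Deduction: −166 days → 18 July 2012.
Terminal disclaimer: TU-67621 expires on the earlier of 27 September 2010 and 18 July 2012.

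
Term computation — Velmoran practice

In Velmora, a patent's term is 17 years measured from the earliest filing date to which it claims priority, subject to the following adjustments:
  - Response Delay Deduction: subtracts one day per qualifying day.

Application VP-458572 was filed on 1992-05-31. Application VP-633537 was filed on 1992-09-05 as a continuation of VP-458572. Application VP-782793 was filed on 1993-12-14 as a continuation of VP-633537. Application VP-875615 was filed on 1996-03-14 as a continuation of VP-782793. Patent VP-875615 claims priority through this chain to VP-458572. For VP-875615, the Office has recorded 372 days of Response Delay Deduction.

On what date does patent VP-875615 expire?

Earliest priority filing: 31 May 1992.
Base term: 31 May 1992 + 17 years → 31 May 2009.
Response Delay Deduction: −372 days → 24 May 2008.

May 24, 2008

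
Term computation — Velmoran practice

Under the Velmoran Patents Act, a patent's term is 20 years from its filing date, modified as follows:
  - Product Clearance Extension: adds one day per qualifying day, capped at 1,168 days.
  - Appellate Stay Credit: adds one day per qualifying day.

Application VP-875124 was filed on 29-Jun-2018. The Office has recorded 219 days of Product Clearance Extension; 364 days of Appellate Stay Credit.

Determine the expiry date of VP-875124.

Base term: filing date + 20 years → 29 June 2038.
Product Clearance Extension: 219 days (within the 1168-day cap) → +219 days → 3 February 2039.
Appellate Stay Credit: +364 days → 2 February 2040.

February 2, 2040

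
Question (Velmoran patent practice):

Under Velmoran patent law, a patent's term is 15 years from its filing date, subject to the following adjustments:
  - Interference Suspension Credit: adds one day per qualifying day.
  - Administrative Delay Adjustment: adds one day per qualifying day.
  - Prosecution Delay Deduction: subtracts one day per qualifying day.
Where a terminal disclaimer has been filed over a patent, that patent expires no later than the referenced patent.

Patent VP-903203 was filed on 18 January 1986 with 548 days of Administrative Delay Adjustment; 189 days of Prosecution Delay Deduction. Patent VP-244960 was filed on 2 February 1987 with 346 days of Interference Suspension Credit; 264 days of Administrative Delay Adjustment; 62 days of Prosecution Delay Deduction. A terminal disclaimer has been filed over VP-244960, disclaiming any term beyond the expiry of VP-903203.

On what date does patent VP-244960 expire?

January 12, 2002

Natural term of VP-244960:
  Base: filing + 15 years → 2 February 2002.
  Interference Suspension Credit: +346 days → 14 January 2003.
  Administrative Delay Adjustment: +264 days → 5 October 2003.
  Prosecution Delay Deduction: −62 days → 4 August 2003.
Expiry of referenced patent VP-903203:
  Base: filing + 15 years → 18 January 2001.
  Administrative Delay Adjustment: +548 days → 20 July 2002.
  Prosecution Delay Deduction: −189 days → 12 January 2002.
Terminal disclaimer: VP-244960 expires on the earlier of 4 August 2003 and 12 January 2002.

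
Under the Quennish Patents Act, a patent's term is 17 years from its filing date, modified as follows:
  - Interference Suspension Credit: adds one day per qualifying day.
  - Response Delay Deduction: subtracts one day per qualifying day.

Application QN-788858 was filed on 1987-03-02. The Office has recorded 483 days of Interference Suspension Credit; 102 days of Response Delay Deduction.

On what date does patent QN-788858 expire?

Base term: filing date + 17 years → 2 March 2004.
Interference Suspension Credit: +483 days → 28 June 2005.
Response Delay Deduction: −102 days → 18 March 2005.

March 18, 2005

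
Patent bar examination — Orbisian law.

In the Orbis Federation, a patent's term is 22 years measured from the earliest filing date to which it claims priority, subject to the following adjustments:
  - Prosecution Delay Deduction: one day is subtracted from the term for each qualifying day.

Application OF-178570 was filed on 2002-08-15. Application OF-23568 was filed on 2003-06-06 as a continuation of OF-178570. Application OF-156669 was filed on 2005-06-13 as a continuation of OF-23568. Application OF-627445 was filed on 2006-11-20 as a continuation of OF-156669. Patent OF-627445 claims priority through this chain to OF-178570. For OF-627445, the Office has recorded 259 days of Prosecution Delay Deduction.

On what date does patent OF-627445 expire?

Earliest priority filing: 15 August 2002.
Base term: 15 August 2002 + 22 years → 15 August 2024.
Prosecution Delay Deduction: −259 days → 30 November 2023.

2023-11-30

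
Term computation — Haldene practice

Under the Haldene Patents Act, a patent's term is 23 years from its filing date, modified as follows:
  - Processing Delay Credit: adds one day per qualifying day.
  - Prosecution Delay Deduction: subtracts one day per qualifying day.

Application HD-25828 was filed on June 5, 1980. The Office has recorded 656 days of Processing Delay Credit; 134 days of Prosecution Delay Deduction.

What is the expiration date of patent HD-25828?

2004-11-08

Base term: filing date + 23 years → 5 June 2003.
Processing Delay Credit: +656 days → 22 March 2005.
Prosecution Delay Deduction: −134 days → 8 November 2004.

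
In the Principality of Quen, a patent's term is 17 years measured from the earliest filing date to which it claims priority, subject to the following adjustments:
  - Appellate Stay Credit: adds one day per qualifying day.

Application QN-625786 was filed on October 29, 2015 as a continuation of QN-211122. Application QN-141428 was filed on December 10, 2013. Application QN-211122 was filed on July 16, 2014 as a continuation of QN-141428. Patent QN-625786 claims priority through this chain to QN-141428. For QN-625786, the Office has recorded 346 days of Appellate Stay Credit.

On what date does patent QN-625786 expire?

November 21, 2031

Earliest priority filing: 10 December 2013.
Base term: 10 December 2013 + 17 years → 10 December 2030.
Appellate Stay Credit: +346 days → 21 November 2031.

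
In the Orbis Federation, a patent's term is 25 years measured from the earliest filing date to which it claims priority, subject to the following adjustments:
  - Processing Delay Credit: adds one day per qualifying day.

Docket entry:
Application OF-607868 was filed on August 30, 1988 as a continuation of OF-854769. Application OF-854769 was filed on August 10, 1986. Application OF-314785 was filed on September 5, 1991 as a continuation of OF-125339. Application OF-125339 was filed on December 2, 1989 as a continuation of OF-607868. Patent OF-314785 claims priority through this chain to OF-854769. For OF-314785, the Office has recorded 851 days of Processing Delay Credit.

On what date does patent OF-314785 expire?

Earliest priority filing: 10 August 1986.
Base term: 10 August 1986 + 25 years → 10 August 2011.
Processing Delay Credit: +851 days → 8 December 2013.

December 8, 2013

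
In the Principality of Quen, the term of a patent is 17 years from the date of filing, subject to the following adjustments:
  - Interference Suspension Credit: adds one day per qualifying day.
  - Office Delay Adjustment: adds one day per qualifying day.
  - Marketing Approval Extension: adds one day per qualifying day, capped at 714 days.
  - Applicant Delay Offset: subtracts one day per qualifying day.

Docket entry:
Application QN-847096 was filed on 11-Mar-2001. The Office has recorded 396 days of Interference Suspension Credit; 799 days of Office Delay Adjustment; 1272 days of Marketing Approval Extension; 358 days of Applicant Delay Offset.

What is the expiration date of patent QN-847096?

Base term: filing date + 17 years → 11 March 2018.
Interference Suspension Credit: +396 days → 11 April 2019.
Office Delay Adjustment: +799 days → 18 June 2021.
Marketing Approval Extension: 1272 days claimed exceeds the 714-day cap, so +714 days → 2 June 2023.
Applicant Delay Offset: −358 days → 9 June 2022.

2022-06-09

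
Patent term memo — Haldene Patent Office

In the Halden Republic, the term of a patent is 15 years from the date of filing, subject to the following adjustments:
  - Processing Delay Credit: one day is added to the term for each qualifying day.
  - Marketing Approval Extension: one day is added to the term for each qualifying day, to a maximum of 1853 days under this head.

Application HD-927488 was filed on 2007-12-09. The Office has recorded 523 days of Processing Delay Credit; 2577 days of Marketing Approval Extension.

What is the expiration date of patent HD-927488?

June 11, 2029

Base term: filing date + 15 years → 9 December 2022.
Processing Delay Credit: +523 days → 15 May 2024.
Marketing Approval Extension: 2577 days claimed exceeds the 1853-day cap, so +1853 days → 11 June 2029.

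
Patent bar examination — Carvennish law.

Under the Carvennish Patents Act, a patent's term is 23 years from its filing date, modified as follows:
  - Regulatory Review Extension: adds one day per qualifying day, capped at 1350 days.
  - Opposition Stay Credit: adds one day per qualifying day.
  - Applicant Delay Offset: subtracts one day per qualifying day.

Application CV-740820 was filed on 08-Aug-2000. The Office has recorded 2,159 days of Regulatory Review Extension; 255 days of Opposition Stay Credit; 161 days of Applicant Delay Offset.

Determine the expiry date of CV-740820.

Base term: filing date + 23 years → 8 August 2023.
Regulatory Review Extension: 2159 days claimed exceeds the 1350-day cap, so +1350 days → 19 April 2027.
Opposition Stay Credit: +255 days → 30 December 2027.
Applicant Delay Offset: −161 days → 22 July 2027.

2027-07-22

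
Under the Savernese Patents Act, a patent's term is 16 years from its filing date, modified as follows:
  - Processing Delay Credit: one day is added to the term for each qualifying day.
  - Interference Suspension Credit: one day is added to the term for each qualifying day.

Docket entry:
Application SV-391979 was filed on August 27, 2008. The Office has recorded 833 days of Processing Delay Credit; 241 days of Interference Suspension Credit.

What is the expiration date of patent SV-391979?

Base term: filing date + 16 years → 27 August 2024.
Processing Delay Credit: +833 days → 8 December 2026.
Interference Suspension Credit: +241 days → 6 August 2027.

August 6, 2027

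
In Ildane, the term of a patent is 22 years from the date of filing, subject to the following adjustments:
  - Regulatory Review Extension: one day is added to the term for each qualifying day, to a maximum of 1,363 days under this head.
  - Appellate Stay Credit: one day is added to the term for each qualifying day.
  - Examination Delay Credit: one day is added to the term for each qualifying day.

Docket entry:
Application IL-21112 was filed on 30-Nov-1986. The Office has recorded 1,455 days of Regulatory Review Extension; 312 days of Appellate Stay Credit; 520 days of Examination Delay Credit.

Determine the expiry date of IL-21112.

Base term: filing date + 22 years → 30 November 2008.
Regulatory Review Extension: 1455 days claimed exceeds the 1363-day cap, so +1363 days → 24 August 2012.
Appellate Stay Credit: +312 days → 2 July 2013.
Examination Delay Credit: +520 days → 4 December 2014.

December 4, 2014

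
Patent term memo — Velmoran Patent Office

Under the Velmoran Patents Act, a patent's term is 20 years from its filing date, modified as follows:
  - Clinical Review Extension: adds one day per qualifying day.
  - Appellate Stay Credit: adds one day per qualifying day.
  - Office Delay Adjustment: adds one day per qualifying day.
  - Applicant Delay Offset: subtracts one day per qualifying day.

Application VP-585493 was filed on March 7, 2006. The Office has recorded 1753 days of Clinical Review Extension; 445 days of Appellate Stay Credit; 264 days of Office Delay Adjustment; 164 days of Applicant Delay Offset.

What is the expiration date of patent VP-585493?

June 21, 2032

Base term: filing date + 20 years → 7 March 2026.
Clinical Review Extension: +1753 days → 24 December 2030.
Appellate Stay Credit: +445 days → 13 March 2032.
Office Delay Adjustment: +264 days → 2 December 2032.
Applicant Delay Offset: −164 days → 21 June 2032.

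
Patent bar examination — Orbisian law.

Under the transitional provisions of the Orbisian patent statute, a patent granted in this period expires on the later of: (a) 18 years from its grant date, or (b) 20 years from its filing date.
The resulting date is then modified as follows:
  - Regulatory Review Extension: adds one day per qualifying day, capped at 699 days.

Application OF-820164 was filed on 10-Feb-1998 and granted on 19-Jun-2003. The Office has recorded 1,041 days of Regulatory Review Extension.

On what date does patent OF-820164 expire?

May 19, 2023

(a) grant + 18 years → 19 June 2021.
(b) filing + 20 years → 10 February 2018.
Later of the two: 19 June 2021.
Regulatory Review Extension: 1041 days claimed exceeds the 699-day cap, so +699 days → 19 May 2023.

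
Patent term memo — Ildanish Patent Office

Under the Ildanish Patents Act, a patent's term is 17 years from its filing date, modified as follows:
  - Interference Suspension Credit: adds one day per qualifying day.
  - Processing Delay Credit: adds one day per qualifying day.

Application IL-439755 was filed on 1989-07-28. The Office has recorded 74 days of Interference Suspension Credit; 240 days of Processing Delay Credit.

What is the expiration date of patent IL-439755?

Base term: filing date + 17 years → 28 July 2006.
Interference Suspension Credit: +74 days → 10 October 2006.
Processing Delay Credit: +240 days → 7 June 2007.

June 7, 2007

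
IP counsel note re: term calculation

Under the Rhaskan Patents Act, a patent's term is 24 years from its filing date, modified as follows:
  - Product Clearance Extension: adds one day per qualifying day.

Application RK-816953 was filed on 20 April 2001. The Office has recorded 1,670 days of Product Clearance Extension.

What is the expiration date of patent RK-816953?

November 15, 2029

Base term: filing date + 24 years → 20 April 2025.
Product Clearance Extension: +1670 days → 15 November 2029.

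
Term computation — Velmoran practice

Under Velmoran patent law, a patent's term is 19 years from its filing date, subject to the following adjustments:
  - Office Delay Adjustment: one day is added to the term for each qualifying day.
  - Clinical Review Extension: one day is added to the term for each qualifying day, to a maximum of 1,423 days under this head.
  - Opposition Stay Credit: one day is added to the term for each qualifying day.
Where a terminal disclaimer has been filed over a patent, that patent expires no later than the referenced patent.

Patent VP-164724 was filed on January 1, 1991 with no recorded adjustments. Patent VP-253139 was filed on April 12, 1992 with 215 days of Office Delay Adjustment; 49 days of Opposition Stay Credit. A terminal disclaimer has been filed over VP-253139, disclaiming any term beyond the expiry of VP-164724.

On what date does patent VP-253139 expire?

January 1, 2010

Natural term of VP-253139:
  Base: filing + 19 years → 12 April 2011.
  Office Delay Adjustment: +215 days → 13 November 2011.
  Opposition Stay Credit: +49 days → 1 January 2012.
Expiry of referenced patent VP-164724:
  Base: filing + 19 years → 1 January 2010.
Terminal disclaimer: VP-253139 expires on the earlier of 1 January 2012 and 1 January 2010.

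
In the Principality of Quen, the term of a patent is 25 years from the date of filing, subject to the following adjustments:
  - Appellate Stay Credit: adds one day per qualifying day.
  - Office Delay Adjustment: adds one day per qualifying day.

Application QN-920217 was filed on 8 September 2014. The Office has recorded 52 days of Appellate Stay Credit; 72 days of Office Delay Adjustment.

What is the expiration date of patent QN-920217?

January 10, 2040

Base term: filing date + 25 years → 8 September 2039.
Appellate Stay Credit: +52 days → 30 October 2039.
Office Delay Adjustment: +72 days → 10 January 2040.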